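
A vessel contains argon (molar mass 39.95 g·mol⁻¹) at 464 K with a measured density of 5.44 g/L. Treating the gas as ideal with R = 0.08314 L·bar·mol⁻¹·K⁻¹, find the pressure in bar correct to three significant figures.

P ≈ 5.25 bar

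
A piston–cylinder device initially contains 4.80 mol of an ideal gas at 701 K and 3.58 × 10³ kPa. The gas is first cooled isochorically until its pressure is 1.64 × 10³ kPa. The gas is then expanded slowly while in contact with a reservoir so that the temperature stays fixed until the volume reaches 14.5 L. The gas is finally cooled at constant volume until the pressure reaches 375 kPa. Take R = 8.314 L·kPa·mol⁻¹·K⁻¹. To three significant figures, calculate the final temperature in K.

T₄ ≈ 136 K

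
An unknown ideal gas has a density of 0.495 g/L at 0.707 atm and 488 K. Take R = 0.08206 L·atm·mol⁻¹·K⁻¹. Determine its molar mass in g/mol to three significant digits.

M ≈ 28.0 g/mol

ρ = PM/(RT) ⇒ M = ρRT/P = (0.495 × 0.08206 × 488.0) / 0.707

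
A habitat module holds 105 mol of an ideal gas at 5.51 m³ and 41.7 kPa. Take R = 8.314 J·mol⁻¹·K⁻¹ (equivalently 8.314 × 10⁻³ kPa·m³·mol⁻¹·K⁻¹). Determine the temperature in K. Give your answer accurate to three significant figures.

T ≈ 263 K

PV = nRT ⇒ T = PV/(nR) = (41.7 × 5.51) / (105 × 8.314 × 10⁻³)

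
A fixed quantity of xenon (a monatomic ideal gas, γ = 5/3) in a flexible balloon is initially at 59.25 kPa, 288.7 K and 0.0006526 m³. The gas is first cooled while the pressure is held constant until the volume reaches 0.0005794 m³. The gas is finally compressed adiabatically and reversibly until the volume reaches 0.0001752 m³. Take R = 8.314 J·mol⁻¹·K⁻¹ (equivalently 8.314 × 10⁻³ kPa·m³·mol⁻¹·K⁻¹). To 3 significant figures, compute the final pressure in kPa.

P constant ⇒ V ∝ T: P₂ = P₁; T₂ = T₁·(V₂/V₁) = 256.3 K.
Adiabatic (γ = 5/3), T V^(γ−1) and P V^γ constant: T₃ = T₂·(V₂/V₃)^(γ−1) = 569.0 K; P₃ = P₂·(V₂/V₃)^γ = 434.9 kPa.

P₃ ≈ 435 kPa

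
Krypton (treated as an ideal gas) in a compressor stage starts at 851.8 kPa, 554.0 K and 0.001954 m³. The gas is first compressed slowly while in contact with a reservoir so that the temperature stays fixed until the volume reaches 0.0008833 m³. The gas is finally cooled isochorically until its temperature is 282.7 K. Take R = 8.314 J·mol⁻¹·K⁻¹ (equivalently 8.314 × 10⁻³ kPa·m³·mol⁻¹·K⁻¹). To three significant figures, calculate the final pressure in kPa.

P₃ ≈ 962 kPa

T constant ⇒ Boyle's law P V = const: T₂ = T₁; P₂ = P₁·(V₁/V₂) = 1884 kPa.
V constant ⇒ P ∝ T: V₃ = V₂; P₃ = P₂·(T₃/T₂) = 961.5 kPa.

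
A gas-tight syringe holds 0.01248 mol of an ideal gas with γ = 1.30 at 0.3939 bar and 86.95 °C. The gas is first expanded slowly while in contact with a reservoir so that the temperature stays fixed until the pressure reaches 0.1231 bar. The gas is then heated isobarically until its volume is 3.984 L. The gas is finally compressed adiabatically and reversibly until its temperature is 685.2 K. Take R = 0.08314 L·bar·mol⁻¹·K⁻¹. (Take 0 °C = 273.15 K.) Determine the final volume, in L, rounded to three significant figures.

V₄ ≈ 1.16 L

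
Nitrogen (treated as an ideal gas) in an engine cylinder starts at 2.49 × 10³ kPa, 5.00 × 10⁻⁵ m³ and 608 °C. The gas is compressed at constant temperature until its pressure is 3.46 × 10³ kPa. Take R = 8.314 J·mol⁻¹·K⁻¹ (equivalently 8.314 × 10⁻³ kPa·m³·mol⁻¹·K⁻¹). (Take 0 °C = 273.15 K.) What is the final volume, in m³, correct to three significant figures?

V₂ ≈ 3.60e-05 m³

Convert: T₁ = 881.1 K.
Isothermal, so P V is constant: T₂ = T₁; V₂ = V₁·(P₁/P₂) = 3.598e-05 m³.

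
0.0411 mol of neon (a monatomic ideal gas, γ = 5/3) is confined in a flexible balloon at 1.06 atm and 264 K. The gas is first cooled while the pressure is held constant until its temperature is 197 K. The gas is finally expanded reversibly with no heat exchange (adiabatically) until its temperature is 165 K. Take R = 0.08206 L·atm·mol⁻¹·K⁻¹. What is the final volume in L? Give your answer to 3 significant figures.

From PV = nRT: V₁ = nRT₁/P₁ = 0.8400 L.
P constant ⇒ V ∝ T: P₂ = P₁; V₂ = V₁·(T₂/T₁) = 0.6268 L.
Adiabatic (γ = 5/3), T V^(γ−1) and P V^γ constant: P₃ = P₂·(T₃/T₂)^(γ/(γ−1)) = 0.6805 atm; V₃ = V₂·(T₂/T₃)^(1/(γ−1)) = 0.8177 L.

V₃ ≈ 0.818 L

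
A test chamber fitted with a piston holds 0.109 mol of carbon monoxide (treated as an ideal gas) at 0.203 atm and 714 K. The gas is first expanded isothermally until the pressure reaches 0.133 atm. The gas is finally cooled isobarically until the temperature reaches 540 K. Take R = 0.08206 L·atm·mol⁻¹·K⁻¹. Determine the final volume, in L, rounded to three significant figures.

V₃ ≈ 36.3 L

From PV = nRT: V₁ = nRT₁/P₁ = 31.46 L.
T constant ⇒ Boyle's law P V = const: T₂ = T₁; V₂ = V₁·(P₁/P₂) = 48.02 L.
Isobaric, so V/T is constant: P₃ = P₂; V₃ = V₂·(T₃/T₂) = 36.32 L.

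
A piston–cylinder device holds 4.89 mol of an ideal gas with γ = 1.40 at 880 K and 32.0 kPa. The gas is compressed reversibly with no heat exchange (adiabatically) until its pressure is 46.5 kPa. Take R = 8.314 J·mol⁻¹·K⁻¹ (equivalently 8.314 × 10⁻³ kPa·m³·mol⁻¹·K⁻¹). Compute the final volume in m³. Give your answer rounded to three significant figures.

From PV = nRT: V₁ = nRT₁/P₁ = 1.118 m³.
Adiabatic (γ = 1.40), T V^(γ−1) and P V^γ constant: T₂ = T₁·(P₂/P₁)^((γ−1)/γ) = 979.2 K; V₂ = V₁·(P₁/P₂)^(1/γ) = 0.8561 m³.

V₂ ≈ 0.856 m³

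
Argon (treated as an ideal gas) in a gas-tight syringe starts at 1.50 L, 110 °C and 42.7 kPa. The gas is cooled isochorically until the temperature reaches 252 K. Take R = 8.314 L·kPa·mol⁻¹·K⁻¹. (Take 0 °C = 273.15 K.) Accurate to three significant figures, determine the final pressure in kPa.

Convert: T₁ = 383.1 K.
V constant ⇒ P ∝ T: V₂ = V₁; P₂ = P₁·(T₂/T₁) = 28.08 kPa.

P₂ ≈ 28.1 kPa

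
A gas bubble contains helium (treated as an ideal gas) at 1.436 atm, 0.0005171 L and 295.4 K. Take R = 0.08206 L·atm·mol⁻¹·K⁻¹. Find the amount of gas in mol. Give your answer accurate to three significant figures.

n ≈ 3.06e-05 mol

PV = nRT ⇒ n = PV/(RT) = (1.436 × 0.0005171) / (0.08206 × 295.4)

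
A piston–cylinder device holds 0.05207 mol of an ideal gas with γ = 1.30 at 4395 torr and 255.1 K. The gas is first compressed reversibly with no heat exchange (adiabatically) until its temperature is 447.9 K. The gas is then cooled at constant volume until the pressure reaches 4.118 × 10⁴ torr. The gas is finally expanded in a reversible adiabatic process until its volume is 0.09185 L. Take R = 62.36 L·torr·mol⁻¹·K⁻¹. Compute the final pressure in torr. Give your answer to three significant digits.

From PV = nRT: V₁ = nRT₁/P₁ = 0.1885 L.
Reversible adiabatic, γ = 1.30: P₂ = P₁·(T₂/T₁)^(γ/(γ−1)) = 5.039e+04 torr; V₂ = V₁·(T₁/T₂)^(1/(γ−1)) = 0.02886 L.
V constant ⇒ P ∝ T: V₃ = V₂; T₃ = T₂·(P₃/P₂) = 366.0 K.
Reversible adiabatic, γ = 1.30: T₄ = T₃·(V₃/V₄)^(γ−1) = 258.7 K; P₄ = P₃·(V₃/V₄)^γ = 9144 torr.

P₄ ≈ 9.14e+03 torr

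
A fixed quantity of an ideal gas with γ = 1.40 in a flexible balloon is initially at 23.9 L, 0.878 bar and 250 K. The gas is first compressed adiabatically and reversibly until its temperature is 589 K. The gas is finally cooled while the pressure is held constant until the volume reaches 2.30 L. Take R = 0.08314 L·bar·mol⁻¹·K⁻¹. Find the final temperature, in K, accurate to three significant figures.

Adiabatic (γ = 1.40), T V^(γ−1) and P V^γ constant: P₂ = P₁·(T₂/T₁)^(γ/(γ−1)) = 17.62 bar; V₂ = V₁·(T₁/T₂)^(1/(γ−1)) = 2.805 L.
P constant ⇒ V ∝ T: P₃ = P₂; T₃ = T₂·(V₃/V₂) = 482.9 K.

T₃ ≈ 483 K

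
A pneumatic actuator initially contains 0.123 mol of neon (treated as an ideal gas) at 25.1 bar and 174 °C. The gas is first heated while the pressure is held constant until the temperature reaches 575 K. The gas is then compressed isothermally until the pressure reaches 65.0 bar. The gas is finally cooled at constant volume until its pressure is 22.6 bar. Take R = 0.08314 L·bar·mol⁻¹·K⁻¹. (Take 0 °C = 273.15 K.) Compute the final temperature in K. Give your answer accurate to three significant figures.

Convert: T₁ = 447.1 K.
From PV = nRT: V₁ = nRT₁/P₁ = 0.1822 L.
P constant ⇒ V ∝ T: P₂ = P₁; V₂ = V₁·(T₂/T₁) = 0.2343 L.
Isothermal, so P V is constant: T₃ = T₂; V₃ = V₂·(P₂/P₃) = 0.09046 L.
V constant ⇒ P ∝ T: V₄ = V₃; T₄ = T₃·(P₄/P₃) = 199.9 K.

T₄ ≈ 200 K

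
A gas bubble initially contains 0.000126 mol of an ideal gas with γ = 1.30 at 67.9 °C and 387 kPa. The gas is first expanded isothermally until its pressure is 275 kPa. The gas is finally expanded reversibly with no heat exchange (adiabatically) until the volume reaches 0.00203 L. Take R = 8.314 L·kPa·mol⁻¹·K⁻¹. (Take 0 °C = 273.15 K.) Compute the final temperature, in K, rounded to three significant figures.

T₃ ≈ 298 K

Convert: T₁ = 341.0 K.
From PV = nRT: V₁ = nRT₁/P₁ = 0.0009232 L.
T constant ⇒ Boyle's law P V = const: T₂ = T₁; V₂ = V₁·(P₁/P₂) = 0.001299 L.
Reversible adiabatic, γ = 1.30: T₃ = T₂·(V₂/V₃)^(γ−1) = 298.3 K; P₃ = P₂·(V₂/V₃)^γ = 153.9 kPa.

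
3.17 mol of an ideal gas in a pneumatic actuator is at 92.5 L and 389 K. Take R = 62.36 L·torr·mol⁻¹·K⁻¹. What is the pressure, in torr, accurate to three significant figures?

PV = nRT ⇒ P = nRT/V = (3.17 × 62.36 × 389) / 92.5

P ≈ 831 torr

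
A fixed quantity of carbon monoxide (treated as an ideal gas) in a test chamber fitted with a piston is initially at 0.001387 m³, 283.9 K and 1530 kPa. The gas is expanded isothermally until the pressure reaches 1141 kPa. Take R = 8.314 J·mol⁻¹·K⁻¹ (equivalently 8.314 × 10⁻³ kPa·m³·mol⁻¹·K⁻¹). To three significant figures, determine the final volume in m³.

V₂ ≈ 0.00186 m³

Isothermal, so P V is constant: T₂ = T₁; V₂ = V₁·(P₁/P₂) = 0.001860 m³.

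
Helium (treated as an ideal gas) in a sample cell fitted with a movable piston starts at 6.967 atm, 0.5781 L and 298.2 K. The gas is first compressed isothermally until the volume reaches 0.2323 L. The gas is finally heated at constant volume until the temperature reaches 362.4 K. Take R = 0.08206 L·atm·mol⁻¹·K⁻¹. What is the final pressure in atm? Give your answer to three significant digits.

Isothermal, so P V is constant: T₂ = T₁; P₂ = P₁·(V₁/V₂) = 17.34 atm.
Isochoric, so P/T is constant: V₃ = V₂; P₃ = P₂·(T₃/T₂) = 21.07 atm.

P₃ ≈ 21.1 atm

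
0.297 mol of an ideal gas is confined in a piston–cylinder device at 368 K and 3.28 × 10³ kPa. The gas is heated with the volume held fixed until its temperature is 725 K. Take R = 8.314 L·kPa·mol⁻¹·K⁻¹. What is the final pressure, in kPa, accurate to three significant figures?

P₂ ≈ 6.46e+03 kPa

From PV = nRT: V₁ = nRT₁/P₁ = 0.2770 L.
V constant ⇒ P ∝ T: V₂ = V₁; P₂ = P₁·(T₂/T₁) = 6462 kPa.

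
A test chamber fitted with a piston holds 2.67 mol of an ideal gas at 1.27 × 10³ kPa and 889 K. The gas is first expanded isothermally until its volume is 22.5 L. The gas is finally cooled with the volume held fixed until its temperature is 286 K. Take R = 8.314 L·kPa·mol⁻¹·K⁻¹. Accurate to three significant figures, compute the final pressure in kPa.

P₃ ≈ 282 kPa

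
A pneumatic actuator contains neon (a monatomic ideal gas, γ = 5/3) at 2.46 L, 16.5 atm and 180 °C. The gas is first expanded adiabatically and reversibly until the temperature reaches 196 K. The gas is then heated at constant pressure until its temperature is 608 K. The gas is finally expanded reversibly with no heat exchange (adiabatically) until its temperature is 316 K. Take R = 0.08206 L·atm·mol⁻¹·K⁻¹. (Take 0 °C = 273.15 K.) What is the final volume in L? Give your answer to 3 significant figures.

V₄ ≈ 71.6 L

Convert: T₁ = 453.1 K.
Adiabatic (γ = 5/3), T V^(γ−1) and P V^γ constant: P₂ = P₁·(T₂/T₁)^(γ/(γ−1)) = 2.030 atm; V₂ = V₁·(T₁/T₂)^(1/(γ−1)) = 8.648 L.
Isobaric, so V/T is constant: P₃ = P₂; V₃ = V₂·(T₃/T₂) = 26.83 L.
Adiabatic (γ = 5/3), T V^(γ−1) and P V^γ constant: P₄ = P₃·(T₄/T₃)^(γ/(γ−1)) = 0.3953 atm; V₄ = V₃·(T₃/T₄)^(1/(γ−1)) = 71.60 L.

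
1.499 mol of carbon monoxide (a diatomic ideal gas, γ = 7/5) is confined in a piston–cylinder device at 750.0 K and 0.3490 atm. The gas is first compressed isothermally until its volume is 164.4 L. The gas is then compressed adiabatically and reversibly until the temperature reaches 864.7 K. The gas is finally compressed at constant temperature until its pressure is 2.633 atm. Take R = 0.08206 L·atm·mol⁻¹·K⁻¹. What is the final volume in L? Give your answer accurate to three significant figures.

V₄ ≈ 40.4 L

From PV = nRT: V₁ = nRT₁/P₁ = 264.3 L.
T constant ⇒ Boyle's law P V = const: T₂ = T₁; P₂ = P₁·(V₁/V₂) = 0.5612 atm.
Adiabatic (γ = 7/5), T V^(γ−1) and P V^γ constant: P₃ = P₂·(T₃/T₂)^(γ/(γ−1)) = 0.9234 atm; V₃ = V₂·(T₂/T₃)^(1/(γ−1)) = 115.2 L.
Isothermal, so P V is constant: T₄ = T₃; V₄ = V₃·(P₃/P₄) = 40.40 L.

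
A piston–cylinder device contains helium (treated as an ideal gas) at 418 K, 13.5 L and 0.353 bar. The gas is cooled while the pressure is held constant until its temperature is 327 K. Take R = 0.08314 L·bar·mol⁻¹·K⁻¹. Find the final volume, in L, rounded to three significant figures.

Isobaric, so V/T is constant: P₂ = P₁; V₂ = V₁·(T₂/T₁) = 10.56 L.

V₂ ≈ 10.6 L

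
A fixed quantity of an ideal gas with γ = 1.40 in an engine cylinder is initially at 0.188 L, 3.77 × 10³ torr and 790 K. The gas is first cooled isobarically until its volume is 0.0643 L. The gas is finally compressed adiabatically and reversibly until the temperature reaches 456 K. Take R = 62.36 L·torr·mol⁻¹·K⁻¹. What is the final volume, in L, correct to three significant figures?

P constant ⇒ V ∝ T: P₂ = P₁; T₂ = T₁·(V₂/V₁) = 270.2 K.
Adiabatic (γ = 1.40), T V^(γ−1) and P V^γ constant: P₃ = P₂·(T₃/T₂)^(γ/(γ−1)) = 2.354e+04 torr; V₃ = V₂·(T₂/T₃)^(1/(γ−1)) = 0.01738 L.

V₃ ≈ 0.0174 L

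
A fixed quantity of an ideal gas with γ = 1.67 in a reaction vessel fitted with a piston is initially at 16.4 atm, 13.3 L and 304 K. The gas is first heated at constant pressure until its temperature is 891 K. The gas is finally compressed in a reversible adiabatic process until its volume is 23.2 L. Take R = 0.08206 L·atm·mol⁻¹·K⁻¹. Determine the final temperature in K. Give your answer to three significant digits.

Isobaric, so V/T is constant: P₂ = P₁; V₂ = V₁·(T₂/T₁) = 38.98 L.
Adiabatic (γ = 1.67), T V^(γ−1) and P V^γ constant: T₃ = T₂·(V₂/V₃)^(γ−1) = 1261 K; P₃ = P₂·(V₂/V₃)^γ = 39.01 atm.

T₃ ≈ 1.26e+03 K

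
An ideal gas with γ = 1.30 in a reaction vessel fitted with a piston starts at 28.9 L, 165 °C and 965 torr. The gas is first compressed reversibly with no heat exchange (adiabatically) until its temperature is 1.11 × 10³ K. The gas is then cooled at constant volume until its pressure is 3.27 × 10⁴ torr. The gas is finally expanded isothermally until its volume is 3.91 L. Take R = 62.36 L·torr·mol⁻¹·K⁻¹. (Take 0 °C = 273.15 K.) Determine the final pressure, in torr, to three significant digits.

Convert: T₁ = 438.1 K.
Reversible adiabatic, γ = 1.30: P₂ = P₁·(T₂/T₁)^(γ/(γ−1)) = 5.419e+04 torr; V₂ = V₁·(T₁/T₂)^(1/(γ−1)) = 1.304 L.
V constant ⇒ P ∝ T: V₃ = V₂; T₃ = T₂·(P₃/P₂) = 669.8 K.
T constant ⇒ Boyle's law P V = const: T₄ = T₃; P₄ = P₃·(V₃/V₄) = 1.090e+04 torr.

P₄ ≈ 1.09e+04 torr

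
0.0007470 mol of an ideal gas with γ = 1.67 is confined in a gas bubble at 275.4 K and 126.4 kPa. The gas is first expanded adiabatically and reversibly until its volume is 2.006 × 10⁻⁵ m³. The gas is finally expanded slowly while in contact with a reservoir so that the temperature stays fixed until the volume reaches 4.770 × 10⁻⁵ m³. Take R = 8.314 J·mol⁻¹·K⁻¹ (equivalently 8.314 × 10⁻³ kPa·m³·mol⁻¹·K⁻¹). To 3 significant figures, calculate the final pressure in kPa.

P₃ ≈ 27.5 kPa

From PV = nRT: V₁ = nRT₁/P₁ = 1.353e-05 m³.
Reversible adiabatic, γ = 1.67: T₂ = T₁·(V₁/V₂)^(γ−1) = 211.5 K; P₂ = P₁·(V₁/V₂)^γ = 65.49 kPa.
T constant ⇒ Boyle's law P V = const: T₃ = T₂; P₃ = P₂·(V₂/V₃) = 27.54 kPa.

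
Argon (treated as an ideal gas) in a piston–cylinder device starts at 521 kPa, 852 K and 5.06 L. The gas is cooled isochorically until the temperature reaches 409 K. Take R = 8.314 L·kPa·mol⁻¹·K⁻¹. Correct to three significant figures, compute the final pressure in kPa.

P₂ ≈ 250 kPa

Isochoric, so P/T is constant: V₂ = V₁; P₂ = P₁·(T₂/T₁) = 250.1 kPa.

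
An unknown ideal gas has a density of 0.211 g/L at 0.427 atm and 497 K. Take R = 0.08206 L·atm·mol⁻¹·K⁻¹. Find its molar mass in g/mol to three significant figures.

M ≈ 20.2 g/mol

ρ = PM/(RT) ⇒ M = ρRT/P = (0.211 × 0.08206 × 497.0) / 0.427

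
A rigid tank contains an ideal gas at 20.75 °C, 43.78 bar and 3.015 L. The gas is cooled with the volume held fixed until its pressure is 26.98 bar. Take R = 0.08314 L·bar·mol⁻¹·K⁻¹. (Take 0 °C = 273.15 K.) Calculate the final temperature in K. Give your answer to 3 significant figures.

T₂ ≈ 181 K

Convert: T₁ = 293.9 K.
V constant ⇒ P ∝ T: V₂ = V₁; T₂ = T₁·(P₂/P₁) = 181.1 K.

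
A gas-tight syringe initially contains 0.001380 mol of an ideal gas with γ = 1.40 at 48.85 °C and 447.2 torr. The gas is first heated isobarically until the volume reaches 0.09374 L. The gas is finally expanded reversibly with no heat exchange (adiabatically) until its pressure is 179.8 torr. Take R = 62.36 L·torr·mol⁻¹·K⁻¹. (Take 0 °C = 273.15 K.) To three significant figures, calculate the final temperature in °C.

T₃ ≈ 102 °C

Convert: T₁ = 322.0 K.
From PV = nRT: V₁ = nRT₁/P₁ = 0.06196 L.
P constant ⇒ V ∝ T: P₂ = P₁; T₂ = T₁·(V₂/V₁) = 487.1 K.
Adiabatic (γ = 1.40), T V^(γ−1) and P V^γ constant: T₃ = T₂·(P₃/P₂)^((γ−1)/γ) = 375.5 K; V₃ = V₂·(P₂/P₃)^(1/γ) = 0.1797 L.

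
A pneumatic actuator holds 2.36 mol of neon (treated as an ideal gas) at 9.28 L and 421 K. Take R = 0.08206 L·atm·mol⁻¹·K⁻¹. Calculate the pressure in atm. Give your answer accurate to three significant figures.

PV = nRT ⇒ P = nRT/V = (2.36 × 0.08206 × 421) / 9.28

P ≈ 8.79 atm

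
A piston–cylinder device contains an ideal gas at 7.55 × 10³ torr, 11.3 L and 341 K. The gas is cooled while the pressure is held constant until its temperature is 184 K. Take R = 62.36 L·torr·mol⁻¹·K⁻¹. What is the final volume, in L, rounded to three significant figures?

V₂ ≈ 6.10 L

Isobaric, so V/T is constant: P₂ = P₁; V₂ = V₁·(T₂/T₁) = 6.097 L.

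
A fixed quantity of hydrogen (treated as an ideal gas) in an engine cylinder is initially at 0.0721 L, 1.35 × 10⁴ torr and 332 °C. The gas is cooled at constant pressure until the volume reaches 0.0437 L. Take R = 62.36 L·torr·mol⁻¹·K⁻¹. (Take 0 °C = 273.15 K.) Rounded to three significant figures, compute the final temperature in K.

T₂ ≈ 367 K

Convert: T₁ = 605.1 K.
Isobaric, so V/T is constant: P₂ = P₁; T₂ = T₁·(V₂/V₁) = 366.8 K.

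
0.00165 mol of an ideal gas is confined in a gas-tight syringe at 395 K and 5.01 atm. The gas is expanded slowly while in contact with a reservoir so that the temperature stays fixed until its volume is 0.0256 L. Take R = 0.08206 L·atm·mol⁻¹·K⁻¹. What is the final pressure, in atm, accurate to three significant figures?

P₂ ≈ 2.09 atm

From PV = nRT: V₁ = nRT₁/P₁ = 0.01068 L.
T constant ⇒ Boyle's law P V = const: T₂ = T₁; P₂ = P₁·(V₁/V₂) = 2.089 atm.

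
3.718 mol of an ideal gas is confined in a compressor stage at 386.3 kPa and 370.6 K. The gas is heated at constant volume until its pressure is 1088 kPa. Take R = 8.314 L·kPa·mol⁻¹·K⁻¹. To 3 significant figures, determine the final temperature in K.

T₂ ≈ 1.04e+03 K

From PV = nRT: V₁ = nRT₁/P₁ = 29.66 L.
V constant ⇒ P ∝ T: V₂ = V₁; T₂ = T₁·(P₂/P₁) = 1044 K.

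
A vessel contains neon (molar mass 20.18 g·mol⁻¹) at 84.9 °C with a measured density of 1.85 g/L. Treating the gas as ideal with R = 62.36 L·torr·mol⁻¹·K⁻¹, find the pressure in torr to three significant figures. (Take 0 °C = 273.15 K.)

P ≈ 2.05e+03 torr

ρ = PM/(RT) ⇒ P = ρRT/M = (1.85 × 62.36 × 358.0) / 20.18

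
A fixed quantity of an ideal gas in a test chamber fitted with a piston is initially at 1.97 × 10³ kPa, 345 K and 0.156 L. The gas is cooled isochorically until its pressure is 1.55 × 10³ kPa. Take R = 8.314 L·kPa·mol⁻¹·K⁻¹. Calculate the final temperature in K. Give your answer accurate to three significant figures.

V constant ⇒ P ∝ T: V₂ = V₁; T₂ = T₁·(P₂/P₁) = 271.4 K.

T₂ ≈ 271 K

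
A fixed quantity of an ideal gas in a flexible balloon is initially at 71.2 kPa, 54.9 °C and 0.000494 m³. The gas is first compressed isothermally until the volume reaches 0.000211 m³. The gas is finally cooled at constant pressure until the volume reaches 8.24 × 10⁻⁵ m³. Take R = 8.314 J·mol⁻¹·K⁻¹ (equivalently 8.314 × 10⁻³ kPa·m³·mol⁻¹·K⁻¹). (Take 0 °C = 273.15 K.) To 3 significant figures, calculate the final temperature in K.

Convert: T₁ = 328.0 K.
T constant ⇒ Boyle's law P V = const: T₂ = T₁; P₂ = P₁·(V₁/V₂) = 166.7 kPa.
P constant ⇒ V ∝ T: P₃ = P₂; T₃ = T₂·(V₃/V₂) = 128.1 K.

T₃ ≈ 128 K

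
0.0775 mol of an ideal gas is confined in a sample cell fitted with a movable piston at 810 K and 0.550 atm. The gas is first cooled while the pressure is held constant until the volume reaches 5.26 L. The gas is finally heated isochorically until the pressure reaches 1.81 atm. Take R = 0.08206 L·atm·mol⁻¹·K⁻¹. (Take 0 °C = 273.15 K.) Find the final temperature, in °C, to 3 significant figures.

From PV = nRT: V₁ = nRT₁/P₁ = 9.366 L.
Isobaric, so V/T is constant: P₂ = P₁; T₂ = T₁·(V₂/V₁) = 454.9 K.
Isochoric, so P/T is constant: V₃ = V₂; T₃ = T₂·(P₃/P₂) = 1497 K.

T₃ ≈ 1.22e+03 °C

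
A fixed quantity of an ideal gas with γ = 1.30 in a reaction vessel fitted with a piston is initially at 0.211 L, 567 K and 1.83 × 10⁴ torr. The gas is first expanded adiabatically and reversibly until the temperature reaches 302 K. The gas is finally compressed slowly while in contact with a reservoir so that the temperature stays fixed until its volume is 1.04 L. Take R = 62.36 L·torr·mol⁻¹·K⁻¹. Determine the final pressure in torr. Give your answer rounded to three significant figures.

P₃ ≈ 1.98e+03 torr

Reversible adiabatic, γ = 1.30: P₂ = P₁·(T₂/T₁)^(γ/(γ−1)) = 1194 torr; V₂ = V₁·(T₁/T₂)^(1/(γ−1)) = 1.723 L.
Isothermal, so P V is constant: T₃ = T₂; P₃ = P₂·(V₂/V₃) = 1978 torr.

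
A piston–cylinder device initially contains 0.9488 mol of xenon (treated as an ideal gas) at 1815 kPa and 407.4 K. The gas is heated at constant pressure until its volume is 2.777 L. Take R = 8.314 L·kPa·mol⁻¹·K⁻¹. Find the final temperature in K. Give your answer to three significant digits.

T₂ ≈ 639 K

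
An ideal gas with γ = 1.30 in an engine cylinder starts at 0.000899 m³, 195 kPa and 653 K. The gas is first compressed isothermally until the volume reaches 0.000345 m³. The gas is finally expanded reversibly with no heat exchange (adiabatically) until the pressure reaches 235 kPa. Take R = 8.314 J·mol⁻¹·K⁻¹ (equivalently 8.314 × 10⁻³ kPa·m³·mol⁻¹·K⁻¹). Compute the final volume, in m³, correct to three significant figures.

T constant ⇒ Boyle's law P V = const: T₂ = T₁; P₂ = P₁·(V₁/V₂) = 508.1 kPa.
Reversible adiabatic, γ = 1.30: T₃ = T₂·(P₃/P₂)^((γ−1)/γ) = 546.5 K; V₃ = V₂·(P₂/P₃)^(1/γ) = 0.0006244 m³.

V₃ ≈ 0.000624 m³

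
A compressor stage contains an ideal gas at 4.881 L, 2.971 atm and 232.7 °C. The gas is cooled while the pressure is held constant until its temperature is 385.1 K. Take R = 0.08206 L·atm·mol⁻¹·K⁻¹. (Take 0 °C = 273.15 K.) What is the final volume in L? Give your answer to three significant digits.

Convert: T₁ = 505.8 K.
P constant ⇒ V ∝ T: P₂ = P₁; V₂ = V₁·(T₂/T₁) = 3.716 L.

V₂ ≈ 3.72 L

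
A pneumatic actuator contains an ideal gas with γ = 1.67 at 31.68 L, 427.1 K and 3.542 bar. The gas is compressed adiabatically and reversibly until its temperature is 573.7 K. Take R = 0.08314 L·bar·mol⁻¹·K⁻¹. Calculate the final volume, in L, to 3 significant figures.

V₂ ≈ 20.4 L

Reversible adiabatic, γ = 1.67: P₂ = P₁·(T₂/T₁)^(γ/(γ−1)) = 7.391 bar; V₂ = V₁·(T₁/T₂)^(1/(γ−1)) = 20.39 L.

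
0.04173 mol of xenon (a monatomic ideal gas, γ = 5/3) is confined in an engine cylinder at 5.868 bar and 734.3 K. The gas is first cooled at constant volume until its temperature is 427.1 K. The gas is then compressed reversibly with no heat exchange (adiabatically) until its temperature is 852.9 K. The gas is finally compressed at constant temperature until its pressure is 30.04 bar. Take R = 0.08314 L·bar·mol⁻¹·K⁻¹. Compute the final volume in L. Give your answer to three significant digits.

V₄ ≈ 0.0985 L

From PV = nRT: V₁ = nRT₁/P₁ = 0.4342 L.
V constant ⇒ P ∝ T: V₂ = V₁; P₂ = P₁·(T₂/T₁) = 3.413 bar.
Adiabatic (γ = 5/3), T V^(γ−1) and P V^γ constant: P₃ = P₂·(T₃/T₂)^(γ/(γ−1)) = 19.23 bar; V₃ = V₂·(T₂/T₃)^(1/(γ−1)) = 0.1538 L.
T constant ⇒ Boyle's law P V = const: T₄ = T₃; V₄ = V₃·(P₃/P₄) = 0.09850 L.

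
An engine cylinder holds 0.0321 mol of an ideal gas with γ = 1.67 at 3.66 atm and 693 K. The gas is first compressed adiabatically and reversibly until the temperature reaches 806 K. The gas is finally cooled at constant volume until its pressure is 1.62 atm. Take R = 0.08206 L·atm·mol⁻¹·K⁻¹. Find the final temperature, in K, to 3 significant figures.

From PV = nRT: V₁ = nRT₁/P₁ = 0.4988 L.
Reversible adiabatic, γ = 1.67: P₂ = P₁·(T₂/T₁)^(γ/(γ−1)) = 5.333 atm; V₂ = V₁·(T₁/T₂)^(1/(γ−1)) = 0.3981 L.
V constant ⇒ P ∝ T: V₃ = V₂; T₃ = T₂·(P₃/P₂) = 244.8 K.

T₃ ≈ 245 K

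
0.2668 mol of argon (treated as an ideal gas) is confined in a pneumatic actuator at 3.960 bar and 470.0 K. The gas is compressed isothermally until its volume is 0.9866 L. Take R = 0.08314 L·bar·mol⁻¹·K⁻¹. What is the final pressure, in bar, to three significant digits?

P₂ ≈ 10.6 bar

From PV = nRT: V₁ = nRT₁/P₁ = 2.633 L.
Isothermal, so P V is constant: T₂ = T₁; P₂ = P₁·(V₁/V₂) = 10.57 bar.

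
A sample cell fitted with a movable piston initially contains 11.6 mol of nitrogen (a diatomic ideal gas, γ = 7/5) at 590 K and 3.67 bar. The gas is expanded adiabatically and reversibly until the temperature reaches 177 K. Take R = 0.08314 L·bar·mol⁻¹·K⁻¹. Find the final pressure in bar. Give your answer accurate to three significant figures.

P₂ ≈ 0.0543 bar

From PV = nRT: V₁ = nRT₁/P₁ = 155.0 L.
Adiabatic (γ = 7/5), T V^(γ−1) and P V^γ constant: P₂ = P₁·(T₂/T₁)^(γ/(γ−1)) = 0.05427 bar; V₂ = V₁·(T₁/T₂)^(1/(γ−1)) = 3145 L.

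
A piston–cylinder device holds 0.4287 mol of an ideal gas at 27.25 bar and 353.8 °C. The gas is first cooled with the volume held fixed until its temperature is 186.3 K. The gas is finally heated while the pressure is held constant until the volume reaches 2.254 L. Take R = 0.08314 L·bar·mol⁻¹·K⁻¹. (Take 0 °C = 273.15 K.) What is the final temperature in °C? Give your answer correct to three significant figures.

Convert: T₁ = 627.0 K.
From PV = nRT: V₁ = nRT₁/P₁ = 0.8200 L.
V constant ⇒ P ∝ T: V₂ = V₁; P₂ = P₁·(T₂/T₁) = 8.097 bar.
Isobaric, so V/T is constant: P₃ = P₂; T₃ = T₂·(V₃/V₂) = 512.1 K.

T₃ ≈ 239 °C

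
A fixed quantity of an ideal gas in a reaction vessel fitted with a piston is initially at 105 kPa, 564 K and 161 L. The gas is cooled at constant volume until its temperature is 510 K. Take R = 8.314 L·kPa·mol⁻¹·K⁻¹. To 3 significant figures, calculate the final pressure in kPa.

Isochoric, so P/T is constant: V₂ = V₁; P₂ = P₁·(T₂/T₁) = 94.95 kPa.

P₂ ≈ 94.9 kPa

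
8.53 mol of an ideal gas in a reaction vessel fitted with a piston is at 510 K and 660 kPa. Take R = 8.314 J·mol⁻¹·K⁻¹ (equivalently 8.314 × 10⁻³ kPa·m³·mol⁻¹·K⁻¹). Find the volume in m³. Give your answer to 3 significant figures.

PV = nRT ⇒ V = nRT/P = (8.53 × 8.314 × 10⁻³ × 510) / 660

V ≈ 0.0548 m³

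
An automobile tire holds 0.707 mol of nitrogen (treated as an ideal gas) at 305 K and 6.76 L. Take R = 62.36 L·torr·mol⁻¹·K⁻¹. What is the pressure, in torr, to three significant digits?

P ≈ 1.99e+03 torr

PV = nRT ⇒ P = nRT/V = (0.707 × 62.36 × 305) / 6.76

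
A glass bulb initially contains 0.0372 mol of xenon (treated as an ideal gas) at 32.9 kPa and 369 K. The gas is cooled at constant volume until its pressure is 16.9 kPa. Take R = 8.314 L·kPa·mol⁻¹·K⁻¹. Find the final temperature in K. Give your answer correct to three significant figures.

T₂ ≈ 190 K

From PV = nRT: V₁ = nRT₁/P₁ = 3.469 L.
V constant ⇒ P ∝ T: V₂ = V₁; T₂ = T₁·(P₂/P₁) = 189.5 K.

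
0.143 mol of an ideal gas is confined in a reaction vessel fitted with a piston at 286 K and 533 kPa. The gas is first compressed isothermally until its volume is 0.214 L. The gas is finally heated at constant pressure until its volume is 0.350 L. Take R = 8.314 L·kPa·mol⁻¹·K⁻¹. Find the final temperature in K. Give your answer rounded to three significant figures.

From PV = nRT: V₁ = nRT₁/P₁ = 0.6379 L.
Isothermal, so P V is constant: T₂ = T₁; P₂ = P₁·(V₁/V₂) = 1589 kPa.
Isobaric, so V/T is constant: P₃ = P₂; T₃ = T₂·(V₃/V₂) = 467.8 K.

T₃ ≈ 468 K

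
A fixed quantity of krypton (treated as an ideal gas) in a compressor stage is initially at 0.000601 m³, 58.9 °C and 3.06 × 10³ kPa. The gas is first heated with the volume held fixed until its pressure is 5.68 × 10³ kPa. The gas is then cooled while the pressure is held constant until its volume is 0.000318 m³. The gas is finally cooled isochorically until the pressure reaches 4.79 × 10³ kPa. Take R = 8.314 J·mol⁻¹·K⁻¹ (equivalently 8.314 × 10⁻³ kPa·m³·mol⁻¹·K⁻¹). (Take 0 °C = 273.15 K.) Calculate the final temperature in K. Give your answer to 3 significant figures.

T₄ ≈ 275 K

Convert: T₁ = 332.0 K.
Isochoric, so P/T is constant: V₂ = V₁; T₂ = T₁·(P₂/P₁) = 616.4 K.
P constant ⇒ V ∝ T: P₃ = P₂; T₃ = T₂·(V₃/V₂) = 326.1 K.
V constant ⇒ P ∝ T: V₄ = V₃; T₄ = T₃·(P₄/P₃) = 275.0 K.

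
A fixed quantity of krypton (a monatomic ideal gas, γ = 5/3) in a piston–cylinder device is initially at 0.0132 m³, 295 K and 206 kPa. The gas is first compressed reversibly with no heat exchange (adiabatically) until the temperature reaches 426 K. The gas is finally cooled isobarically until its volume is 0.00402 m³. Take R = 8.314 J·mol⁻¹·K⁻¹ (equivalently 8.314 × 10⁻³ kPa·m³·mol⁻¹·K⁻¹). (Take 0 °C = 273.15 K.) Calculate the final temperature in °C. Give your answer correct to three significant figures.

T₃ ≈ -48.0 °C

Reversible adiabatic, γ = 5/3: P₂ = P₁·(T₂/T₁)^(γ/(γ−1)) = 516.2 kPa; V₂ = V₁·(T₁/T₂)^(1/(γ−1)) = 0.007607 m³.
P constant ⇒ V ∝ T: P₃ = P₂; T₃ = T₂·(V₃/V₂) = 225.1 K.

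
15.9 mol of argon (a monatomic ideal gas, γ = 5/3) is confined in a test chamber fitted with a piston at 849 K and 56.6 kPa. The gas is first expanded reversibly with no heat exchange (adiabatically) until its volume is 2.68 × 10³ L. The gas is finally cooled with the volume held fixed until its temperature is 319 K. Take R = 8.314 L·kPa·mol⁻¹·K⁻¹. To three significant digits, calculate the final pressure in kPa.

From PV = nRT: V₁ = nRT₁/P₁ = 1983 L.
Reversible adiabatic, γ = 5/3: T₂ = T₁·(V₁/V₂)^(γ−1) = 694.5 K; P₂ = P₁·(V₁/V₂)^γ = 34.26 kPa.
V constant ⇒ P ∝ T: V₃ = V₂; P₃ = P₂·(T₃/T₂) = 15.73 kPa.

P₃ ≈ 15.7 kPa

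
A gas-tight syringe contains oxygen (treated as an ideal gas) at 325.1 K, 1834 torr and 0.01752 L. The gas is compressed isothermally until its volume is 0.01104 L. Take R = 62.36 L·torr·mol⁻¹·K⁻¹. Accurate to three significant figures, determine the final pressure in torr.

Isothermal, so P V is constant: T₂ = T₁; P₂ = P₁·(V₁/V₂) = 2910 torr.

P₂ ≈ 2.91e+03 torr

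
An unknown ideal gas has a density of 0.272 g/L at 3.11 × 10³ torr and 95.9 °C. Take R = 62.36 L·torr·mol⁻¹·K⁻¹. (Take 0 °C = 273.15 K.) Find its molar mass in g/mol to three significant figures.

ρ = PM/(RT) ⇒ M = ρRT/P = (0.272 × 62.36 × 369.0) / 3.11e+03

M ≈ 2.01 g/mol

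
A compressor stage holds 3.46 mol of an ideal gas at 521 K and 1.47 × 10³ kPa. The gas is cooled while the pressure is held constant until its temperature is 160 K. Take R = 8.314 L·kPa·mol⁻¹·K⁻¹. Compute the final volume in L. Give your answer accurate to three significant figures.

V₂ ≈ 3.13 L

From PV = nRT: V₁ = nRT₁/P₁ = 10.20 L.
Isobaric, so V/T is constant: P₂ = P₁; V₂ = V₁·(T₂/T₁) = 3.131 L.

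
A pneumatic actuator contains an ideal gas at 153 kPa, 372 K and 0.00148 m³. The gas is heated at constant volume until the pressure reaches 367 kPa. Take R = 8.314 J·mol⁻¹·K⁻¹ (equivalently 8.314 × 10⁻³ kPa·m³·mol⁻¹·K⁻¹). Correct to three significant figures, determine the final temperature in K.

V constant ⇒ P ∝ T: V₂ = V₁; T₂ = T₁·(P₂/P₁) = 892.3 K.

T₂ ≈ 892 K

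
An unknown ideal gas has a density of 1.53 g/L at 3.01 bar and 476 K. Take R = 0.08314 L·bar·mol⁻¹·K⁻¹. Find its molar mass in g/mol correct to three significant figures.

ρ = PM/(RT) ⇒ M = ρRT/P = (1.53 × 0.08314 × 476.0) / 3.01

M ≈ 20.1 g/mol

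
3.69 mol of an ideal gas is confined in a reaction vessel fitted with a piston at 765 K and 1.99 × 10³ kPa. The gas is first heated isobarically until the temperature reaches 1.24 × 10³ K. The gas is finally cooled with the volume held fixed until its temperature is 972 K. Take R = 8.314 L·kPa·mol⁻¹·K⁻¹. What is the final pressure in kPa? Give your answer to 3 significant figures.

From PV = nRT: V₁ = nRT₁/P₁ = 11.79 L.
P constant ⇒ V ∝ T: P₂ = P₁; V₂ = V₁·(T₂/T₁) = 19.12 L.
Isochoric, so P/T is constant: V₃ = V₂; P₃ = P₂·(T₃/T₂) = 1560 kPa.

P₃ ≈ 1.56e+03 kPa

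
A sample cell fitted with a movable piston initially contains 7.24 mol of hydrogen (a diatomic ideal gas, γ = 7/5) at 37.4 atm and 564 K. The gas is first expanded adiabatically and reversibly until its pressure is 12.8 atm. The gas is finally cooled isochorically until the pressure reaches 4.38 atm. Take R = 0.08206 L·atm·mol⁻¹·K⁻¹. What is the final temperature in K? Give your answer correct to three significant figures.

T₃ ≈ 142 K

From PV = nRT: V₁ = nRT₁/P₁ = 8.959 L.
Adiabatic (γ = 7/5), T V^(γ−1) and P V^γ constant: T₂ = T₁·(P₂/P₁)^((γ−1)/γ) = 415.2 K; V₂ = V₁·(P₁/P₂)^(1/γ) = 19.27 L.
Isochoric, so P/T is constant: V₃ = V₂; T₃ = T₂·(P₃/P₂) = 142.1 K.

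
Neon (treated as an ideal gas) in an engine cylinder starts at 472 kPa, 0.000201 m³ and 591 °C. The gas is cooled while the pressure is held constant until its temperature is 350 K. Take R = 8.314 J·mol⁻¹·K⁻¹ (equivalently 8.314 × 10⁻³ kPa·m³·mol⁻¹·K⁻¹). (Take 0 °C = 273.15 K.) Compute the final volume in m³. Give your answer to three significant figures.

Convert: T₁ = 864.1 K.
P constant ⇒ V ∝ T: P₂ = P₁; V₂ = V₁·(T₂/T₁) = 8.141e-05 m³.

V₂ ≈ 8.14e-05 m³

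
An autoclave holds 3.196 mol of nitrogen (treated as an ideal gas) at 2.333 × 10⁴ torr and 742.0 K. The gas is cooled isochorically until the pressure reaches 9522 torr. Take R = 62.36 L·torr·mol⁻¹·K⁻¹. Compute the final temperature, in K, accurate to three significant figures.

From PV = nRT: V₁ = nRT₁/P₁ = 6.339 L.
Isochoric, so P/T is constant: V₂ = V₁; T₂ = T₁·(P₂/P₁) = 302.8 K.

T₂ ≈ 303 K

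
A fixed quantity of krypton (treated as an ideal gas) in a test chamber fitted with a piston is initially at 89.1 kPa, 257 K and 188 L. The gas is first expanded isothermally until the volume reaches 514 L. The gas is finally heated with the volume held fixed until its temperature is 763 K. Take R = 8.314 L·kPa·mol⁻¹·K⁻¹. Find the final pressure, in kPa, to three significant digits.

T constant ⇒ Boyle's law P V = const: T₂ = T₁; P₂ = P₁·(V₁/V₂) = 32.59 kPa.
Isochoric, so P/T is constant: V₃ = V₂; P₃ = P₂·(T₃/T₂) = 96.75 kPa.

P₃ ≈ 96.8 kPa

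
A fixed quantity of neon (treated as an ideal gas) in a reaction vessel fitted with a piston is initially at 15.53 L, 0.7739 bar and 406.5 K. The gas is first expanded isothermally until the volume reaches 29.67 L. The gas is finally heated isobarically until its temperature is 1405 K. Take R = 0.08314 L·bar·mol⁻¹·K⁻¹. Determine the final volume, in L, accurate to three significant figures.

V₃ ≈ 103 L

T constant ⇒ Boyle's law P V = const: T₂ = T₁; P₂ = P₁·(V₁/V₂) = 0.4051 bar.
Isobaric, so V/T is constant: P₃ = P₂; V₃ = V₂·(T₃/T₂) = 102.5 L.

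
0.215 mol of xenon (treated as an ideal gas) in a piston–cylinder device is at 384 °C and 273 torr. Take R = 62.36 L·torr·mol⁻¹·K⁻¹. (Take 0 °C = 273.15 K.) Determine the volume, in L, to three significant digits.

Convert: T = 657.15 K.
PV = nRT ⇒ V = nRT/P = (0.215 × 62.36 × 657.15) / 273

V ≈ 32.3 L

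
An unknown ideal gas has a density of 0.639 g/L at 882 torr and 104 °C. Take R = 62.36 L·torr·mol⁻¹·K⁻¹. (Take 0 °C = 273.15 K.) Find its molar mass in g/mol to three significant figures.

M ≈ 17.0 g/mol

ρ = PM/(RT) ⇒ M = ρRT/P = (0.639 × 62.36 × 377.1) / 882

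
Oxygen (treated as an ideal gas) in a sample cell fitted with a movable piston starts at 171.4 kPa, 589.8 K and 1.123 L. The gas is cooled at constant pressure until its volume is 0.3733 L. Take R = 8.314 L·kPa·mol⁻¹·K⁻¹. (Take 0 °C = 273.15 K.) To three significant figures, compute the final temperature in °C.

T₂ ≈ -77.1 °C

P constant ⇒ V ∝ T: P₂ = P₁; T₂ = T₁·(V₂/V₁) = 196.1 K.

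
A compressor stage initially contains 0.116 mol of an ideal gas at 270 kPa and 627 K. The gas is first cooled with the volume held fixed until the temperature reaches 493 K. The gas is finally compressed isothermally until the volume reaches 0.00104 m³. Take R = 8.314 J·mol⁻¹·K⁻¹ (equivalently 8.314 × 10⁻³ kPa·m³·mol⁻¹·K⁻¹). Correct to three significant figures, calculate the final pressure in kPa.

P₃ ≈ 457 kPa

From PV = nRT: V₁ = nRT₁/P₁ = 0.002240 m³.
Isochoric, so P/T is constant: V₂ = V₁; P₂ = P₁·(T₂/T₁) = 212.3 kPa.
T constant ⇒ Boyle's law P V = const: T₃ = T₂; P₃ = P₂·(V₂/V₃) = 457.2 kPa.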